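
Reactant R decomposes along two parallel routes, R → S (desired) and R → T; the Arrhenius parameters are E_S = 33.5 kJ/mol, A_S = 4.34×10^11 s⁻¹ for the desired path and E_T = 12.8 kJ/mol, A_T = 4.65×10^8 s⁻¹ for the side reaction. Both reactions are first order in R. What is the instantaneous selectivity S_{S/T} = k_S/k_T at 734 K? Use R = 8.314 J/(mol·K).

31.4

k_S/k_T = (A_S/A_T)·exp[−(E_S−E_T)/(RT)] = (A_S/A_T)·exp[(E_T−E_S)/(RT)].
(E_T−E_S)/(RT) = (12.8−33.5)×10³/(8.314×734) = -20700/6102 = -3.392.
k_S/k_T = (4.34×10^11/4.65×10^8)·exp(-3.392) = 933.3 × 0.03364 = 31.4.
Since E_S > E_T, raising the temperature improves selectivity toward S.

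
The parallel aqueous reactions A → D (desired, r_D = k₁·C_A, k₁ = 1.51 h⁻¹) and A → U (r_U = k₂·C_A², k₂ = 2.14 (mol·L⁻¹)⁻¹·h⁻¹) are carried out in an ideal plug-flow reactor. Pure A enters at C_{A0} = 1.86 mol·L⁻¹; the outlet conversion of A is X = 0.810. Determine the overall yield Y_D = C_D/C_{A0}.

0.336

C_A = C_{A0}(1−X) = 0.3534 mol·L⁻¹.
Along a PFR/batch, dC_D/dC_A = −r_D/(r_D+r_U) = −k₁/(k₁+k₂·C_A).
Integrating from C_{A0} to C_A: C_D = (1.51/2.14)·ln[(1.51+2.14·1.86)/(1.51+2.14·0.353)] = 0.7056·ln(5.490/2.266) = 0.6244 mol·L⁻¹.
Y_D = C_D/C_{A0} = 0.6244/1.86 = 0.336.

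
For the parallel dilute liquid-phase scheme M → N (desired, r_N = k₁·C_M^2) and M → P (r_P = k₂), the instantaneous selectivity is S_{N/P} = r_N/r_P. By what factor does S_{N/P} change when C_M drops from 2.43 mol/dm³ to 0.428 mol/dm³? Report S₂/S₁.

S_{N/P} = (k₁/k₂)·C_M^2, so S₂/S₁ = (C_{M,2}/C_{M,1})^2.
= (0.428/2.43)^2 = (0.1761)^2 = 0.0310.

0.0310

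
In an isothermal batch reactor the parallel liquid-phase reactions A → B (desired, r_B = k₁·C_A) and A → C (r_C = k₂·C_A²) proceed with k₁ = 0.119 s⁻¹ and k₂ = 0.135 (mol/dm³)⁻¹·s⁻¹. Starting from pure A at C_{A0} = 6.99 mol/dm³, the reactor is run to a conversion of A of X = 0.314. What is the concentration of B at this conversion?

0.288 mol/dm³

C_A = C_{A0}(1−X) = 4.795 mol/dm³.
Along a PFR/batch, dC_B/dC_A = −r_B/(r_B+r_C) = −k₁/(k₁+k₂·C_A).
Integrating from C_{A0} to C_A: C_B = (0.119/0.135)·ln[(0.119+0.135·6.99)/(0.119+0.135·4.80)] = 0.8815·ln(1.063/0.7663) = 0.2881 mol/dm³.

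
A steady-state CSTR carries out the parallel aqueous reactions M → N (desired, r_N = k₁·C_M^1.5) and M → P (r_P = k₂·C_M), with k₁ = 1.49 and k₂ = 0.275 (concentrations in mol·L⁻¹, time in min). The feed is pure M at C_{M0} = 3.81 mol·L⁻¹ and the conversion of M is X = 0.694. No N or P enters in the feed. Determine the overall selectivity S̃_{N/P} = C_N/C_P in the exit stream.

Exit C_M = C_{M0}(1−X) = 3.81×0.306 = 1.166 mol·L⁻¹.
A CSTR operates uniformly at the exit composition, giving r_N = 1.876 and r_P = 0.3206 (each k·C_M^n at C_M = 1.166).
Overall selectivity = C_N/C_P = r_Nτ/(r_Pτ) = r_N/r_P = 5.85.

5.85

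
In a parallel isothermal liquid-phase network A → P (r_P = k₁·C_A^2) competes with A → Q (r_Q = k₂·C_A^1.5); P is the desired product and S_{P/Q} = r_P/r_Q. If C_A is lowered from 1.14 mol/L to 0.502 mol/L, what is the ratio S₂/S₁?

S_{P/Q} = (k₁/k₂)·C_A^0.5, so S₂/S₁ = (C_{A,2}/C_{A,1})^0.5.
= (0.502/1.14)^0.5 = (0.4404)^0.5 = 0.664.

0.664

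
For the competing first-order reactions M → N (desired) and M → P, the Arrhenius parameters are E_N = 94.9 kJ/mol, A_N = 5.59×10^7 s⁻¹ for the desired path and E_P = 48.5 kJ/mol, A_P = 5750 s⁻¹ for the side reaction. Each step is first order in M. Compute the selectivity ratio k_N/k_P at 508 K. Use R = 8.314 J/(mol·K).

0.165

With equal orders, S_{N/P} = k_N/k_P = (A_N/A_P)·exp[(E_P−E_N)/(RT)].
(E_P−E_N)/(RT) = (48.5−94.9)×10³/(8.314×508) = -46400/4224 = -10.99.
k_N/k_P = (5.59×10^7/5750)·exp(-10.99) = 9722 × 1.694×10^-5 = 0.165.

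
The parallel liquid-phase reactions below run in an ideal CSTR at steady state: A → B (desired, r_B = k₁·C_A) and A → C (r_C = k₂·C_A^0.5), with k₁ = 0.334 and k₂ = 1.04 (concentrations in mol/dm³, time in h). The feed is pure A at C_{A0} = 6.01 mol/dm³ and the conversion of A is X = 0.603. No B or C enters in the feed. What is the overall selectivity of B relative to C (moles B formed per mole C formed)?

Exit C_A = C_{A0}(1−X) = 6.01×0.397 = 2.386 mol/dm³.
A CSTR operates uniformly at the exit composition, giving r_B = 0.7969 and r_C = 1.606 (each k·C_A^n at C_A = 2.386).
Overall selectivity = C_B/C_C = r_Bτ/(r_Cτ) = r_B/r_C = 0.496.

0.496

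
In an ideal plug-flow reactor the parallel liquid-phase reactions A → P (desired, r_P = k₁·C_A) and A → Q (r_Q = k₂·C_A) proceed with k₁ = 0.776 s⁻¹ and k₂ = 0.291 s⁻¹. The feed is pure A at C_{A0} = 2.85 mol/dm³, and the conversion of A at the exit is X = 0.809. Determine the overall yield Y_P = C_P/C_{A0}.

C_A = C_{A0}(1−X) = 0.5443 mol/dm³.
Both paths are first order in A, so the instantaneous fraction to P is constant: dC_P/d(−C_A) = k₁/(k₁+k₂) = 0.7273.
C_P = 0.7273·(C_{A0}−C_A) = 0.7273×2.306 = 1.68 mol/dm³.
Y_P = C_P/C_{A0} = 1.677/2.85 = 0.588.

0.588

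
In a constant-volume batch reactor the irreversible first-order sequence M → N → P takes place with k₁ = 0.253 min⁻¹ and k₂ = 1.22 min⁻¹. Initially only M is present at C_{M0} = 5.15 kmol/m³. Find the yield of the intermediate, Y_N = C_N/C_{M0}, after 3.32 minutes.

For first-order series with pure M initially, C_N(t) = k₁C_{M0}/(k₂−k₁)·(e^(−k₁t) − e^(−k₂t)).
e^(−k₁t) = e^(−0.253×3.32) = e^(−0.8400) = 0.4317; e^(−k₂t) = e^(−4.050) = 0.01742.
C_N = 0.253×5.15/(1.22−0.253) × (0.4317−0.01742) = 1.347×0.4143 = 0.5583 kmol/m³.
Y_N = C_N/C_{M0} = 0.5583/5.15 = 0.108.

0.108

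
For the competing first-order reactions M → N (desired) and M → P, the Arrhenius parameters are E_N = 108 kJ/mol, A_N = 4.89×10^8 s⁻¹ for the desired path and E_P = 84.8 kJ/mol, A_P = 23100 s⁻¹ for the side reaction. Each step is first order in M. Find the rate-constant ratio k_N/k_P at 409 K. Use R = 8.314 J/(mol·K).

k_N/k_P = (A_N/A_P)·exp[−(E_N−E_P)/(RT)] = (A_N/A_P)·exp[(E_P−E_N)/(RT)].
(E_P−E_N)/(RT) = (84.8−108)×10³/(8.314×409) = -23200/3400 = -6.823.
k_N/k_P = (4.89×10^8/23100)·exp(-6.823) = 21169 × 0.001089 = 23.0.

23.0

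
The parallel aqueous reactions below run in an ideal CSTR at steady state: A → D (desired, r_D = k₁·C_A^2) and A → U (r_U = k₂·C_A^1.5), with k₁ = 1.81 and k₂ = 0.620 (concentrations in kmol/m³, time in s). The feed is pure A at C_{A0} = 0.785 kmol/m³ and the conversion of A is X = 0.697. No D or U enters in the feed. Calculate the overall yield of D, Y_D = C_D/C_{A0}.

Exit C_A = C_{A0}(1−X) = 0.785×0.303 = 0.2379 kmol/m³.
Rates in a CSTR are evaluated at the outlet concentration: r_D = 1.81×0.2379^2 = 0.1024, r_U = 0.620×0.2379^1.5 = 0.07192.
Fraction of consumed A going to D: r_D/(r_D+r_U) = 0.5874.
C_D = 0.5874·C_{A0}·X = 0.5874×0.785×0.697 = 0.321 kmol/m³; Y_D = C_D/C_{A0} = 0.409.

0.409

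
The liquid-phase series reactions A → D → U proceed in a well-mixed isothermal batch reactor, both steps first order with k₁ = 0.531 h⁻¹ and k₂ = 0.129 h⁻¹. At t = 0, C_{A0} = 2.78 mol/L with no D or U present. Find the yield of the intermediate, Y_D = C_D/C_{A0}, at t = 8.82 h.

Solving the coupled first-order balances gives C_D(t) = [k₁/(k₂−k₁)]·C_{A0}·(e^(−k₁t) − e^(−k₂t)).
e^(−k₁t) = e^(−0.531×8.82) = e^(−4.683) = 0.009247; e^(−k₂t) = e^(−1.138) = 0.3205.
C_D = 0.531×2.78/(0.129−0.531) × (0.009247−0.3205) = (-3.672)×(-0.3113) = 1.143 mol/L.
Y_D = C_D/C_{A0} = 1.143/2.78 = 0.411.

0.411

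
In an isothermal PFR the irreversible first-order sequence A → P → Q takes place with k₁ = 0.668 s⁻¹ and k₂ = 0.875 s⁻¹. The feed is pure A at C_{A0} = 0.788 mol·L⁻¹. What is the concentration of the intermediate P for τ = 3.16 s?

The intermediate concentration in a first-order A→B→C sequence is C_P = k₁C_{A0}(e^(−k₁τ) − e^(−k₂τ))/(k₂−k₁).
e^(−k₁τ) = e^(−0.668×3.16) = e^(−2.111) = 0.1211; e^(−k₂τ) = e^(−2.765) = 0.06298.
C_P = 0.668×0.788/(0.875−0.668) × (0.1211−0.06298) = 2.543×0.05816 = 0.1479 mol·L⁻¹.

0.148 mol·L⁻¹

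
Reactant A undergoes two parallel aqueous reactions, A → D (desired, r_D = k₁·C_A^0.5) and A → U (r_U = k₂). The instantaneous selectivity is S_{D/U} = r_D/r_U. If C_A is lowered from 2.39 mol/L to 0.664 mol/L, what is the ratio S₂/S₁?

S_{D/U} = (k₁/k₂)·C_A^0.5, so S₂/S₁ = (C_{A,2}/C_{A,1})^0.5.
= (0.664/2.39)^0.5 = (0.2778)^0.5 = 0.527.
Selectivity toward D falls as C_A falls — high-concentration operation is favoured.

0.527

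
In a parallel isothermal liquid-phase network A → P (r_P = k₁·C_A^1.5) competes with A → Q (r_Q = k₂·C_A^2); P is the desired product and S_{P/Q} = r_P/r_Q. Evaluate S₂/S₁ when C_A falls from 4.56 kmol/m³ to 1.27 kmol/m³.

S_{P/Q} = (k₁/k₂)·C_A^-0.5, so S₂/S₁ = (C_{A,2}/C_{A,1})^-0.5.
= (1.27/4.56)^(-0.5) = (0.2785)^(-0.5) = 1.89.
Selectivity toward P rises as C_A falls — low-concentration operation is favoured.

1.89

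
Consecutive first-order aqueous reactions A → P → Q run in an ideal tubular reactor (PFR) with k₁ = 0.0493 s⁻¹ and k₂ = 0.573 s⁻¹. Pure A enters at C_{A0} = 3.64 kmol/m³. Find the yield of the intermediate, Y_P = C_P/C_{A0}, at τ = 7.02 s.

0.0649

The intermediate concentration in a first-order A→B→C sequence is C_P = k₁C_{A0}(e^(−k₁τ) − e^(−k₂τ))/(k₂−k₁).
e^(−k₁τ) = e^(−0.0493×7.02) = e^(−0.3461) = 0.7075; e^(−k₂τ) = e^(−4.022) = 0.01791.
C_P = 0.0493×3.64/(0.573−0.0493) × (0.7075−0.01791) = 0.3427×0.6895 = 0.2363 kmol/m³.
Y_P = C_P/C_{A0} = 0.2363/3.64 = 0.0649.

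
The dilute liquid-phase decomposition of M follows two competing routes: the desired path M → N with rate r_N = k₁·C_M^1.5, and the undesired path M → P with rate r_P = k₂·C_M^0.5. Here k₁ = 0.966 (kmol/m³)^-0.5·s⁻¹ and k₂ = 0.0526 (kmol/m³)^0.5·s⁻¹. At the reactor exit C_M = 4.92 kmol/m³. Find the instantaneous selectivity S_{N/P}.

S_{N/P} = r_N/r_P = (k₁·C_M^1.5)/(k₂·C_M^0.5) = (k₁/k₂)·C_M.
= (0.966×4.920^1.5) / (0.0526×4.920^0.5) = 10.54/0.1167 = 90.4.
Since the desired path is higher order in M, keeping C_M high (PFR or concentrated feed) favours N.

90.4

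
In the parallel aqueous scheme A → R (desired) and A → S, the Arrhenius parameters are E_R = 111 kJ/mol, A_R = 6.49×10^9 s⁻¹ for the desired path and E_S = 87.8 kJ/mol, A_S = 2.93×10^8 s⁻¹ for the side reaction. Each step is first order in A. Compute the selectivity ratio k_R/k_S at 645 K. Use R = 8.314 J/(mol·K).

With equal orders, S_{R/S} = k_R/k_S = (A_R/A_S)·exp[(E_S−E_R)/(RT)].
(E_S−E_R)/(RT) = (87.8−111)×10³/(8.314×645) = -23200/5363 = -4.326.
k_R/k_S = (6.49×10^9/2.93×10^8)·exp(-4.326) = 22.15 × 0.01322 = 0.293.
Since E_R > E_S, raising the temperature improves selectivity toward R.

0.293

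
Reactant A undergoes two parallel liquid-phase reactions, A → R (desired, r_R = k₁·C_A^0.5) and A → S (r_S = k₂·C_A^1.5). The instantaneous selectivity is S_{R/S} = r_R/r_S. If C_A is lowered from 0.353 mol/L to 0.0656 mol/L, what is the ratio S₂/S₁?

S_{R/S} = (k₁/k₂)·C_A⁻¹, so S₂/S₁ = (C_{A,2}/C_{A,1})⁻¹.
= 0.353/0.0656 = 5.38.
Selectivity toward R rises as C_A falls — low-concentration operation is favoured.

5.38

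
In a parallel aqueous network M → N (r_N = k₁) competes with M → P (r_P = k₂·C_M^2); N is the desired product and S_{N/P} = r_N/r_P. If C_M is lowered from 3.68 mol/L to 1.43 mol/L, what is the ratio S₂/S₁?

6.62

S_{N/P} = (k₁/k₂)·C_M^-2, so S₂/S₁ = (C_{M,2}/C_{M,1})^-2.
= (1.43/3.68)^(-2) = (0.3886)^(-2) = 6.62.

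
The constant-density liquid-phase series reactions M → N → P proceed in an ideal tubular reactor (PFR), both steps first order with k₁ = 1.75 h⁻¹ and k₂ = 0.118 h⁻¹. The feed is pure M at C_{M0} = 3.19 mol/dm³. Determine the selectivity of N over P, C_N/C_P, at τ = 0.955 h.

13.6

The intermediate concentration in a first-order A→B→C sequence is C_N = k₁C_{M0}(e^(−k₁τ) − e^(−k₂τ))/(k₂−k₁).
e^(−k₁τ) = e^(−1.75×0.955) = e^(−1.671) = 0.1880; e^(−k₂τ) = e^(−0.1127) = 0.8934.
C_N = 1.75×3.19/(0.118−1.75) × (0.1880−0.8934) = (-3.421)×(-0.7054) = 2.413 mol/dm³.
C_M = C_{M0}e^(−k₁τ) = 0.5998 mol/dm³, so C_P = C_{M0}−C_M−C_N = 0.1773 mol/dm³; C_N/C_P = 13.6.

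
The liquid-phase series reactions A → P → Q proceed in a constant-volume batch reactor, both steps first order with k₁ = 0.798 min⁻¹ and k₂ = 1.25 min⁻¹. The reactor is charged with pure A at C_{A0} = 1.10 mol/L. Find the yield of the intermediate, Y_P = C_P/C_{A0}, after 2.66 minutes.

0.148

Solving the coupled first-order balances gives C_P(t) = [k₁/(k₂−k₁)]·C_{A0}·(e^(−k₁t) − e^(−k₂t)).
e^(−k₁t) = e^(−0.798×2.66) = e^(−2.123) = 0.1197; e^(−k₂t) = e^(−3.325) = 0.03597.
C_P = 0.798×1.10/(1.25−0.798) × (0.1197−0.03597) = 1.942×0.08374 = 0.1626 mol/L.
Y_P = C_P/C_{A0} = 0.1626/1.10 = 0.148.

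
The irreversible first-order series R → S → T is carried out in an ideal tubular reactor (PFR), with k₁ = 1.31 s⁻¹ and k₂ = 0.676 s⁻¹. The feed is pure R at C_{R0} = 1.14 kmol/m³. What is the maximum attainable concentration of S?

At the optimum, C_{S,max}/C_{R0} = (k₁/k₂)^[k₂/(k₂−k₁)].
= (1.31/0.676)^(0.676/(0.676−1.31)) = (1.938)^(-1.066) = 0.4939.
C_{S,max} = 0.4939×1.14 = 0.563 kmol/m³.

0.563 kmol/m³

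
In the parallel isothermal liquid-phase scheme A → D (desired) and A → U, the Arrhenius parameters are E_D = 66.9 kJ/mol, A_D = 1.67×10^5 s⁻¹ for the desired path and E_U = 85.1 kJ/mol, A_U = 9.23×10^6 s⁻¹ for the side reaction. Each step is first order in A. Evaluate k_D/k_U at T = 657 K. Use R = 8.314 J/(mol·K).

0.506

k_D/k_U = (A_D/A_U)·exp[−(E_D−E_U)/(RT)] = (A_D/A_U)·exp[(E_U−E_D)/(RT)].
(E_U−E_D)/(RT) = (85.1−66.9)×10³/(8.314×657) = 18200/5462 = 3.332.
k_D/k_U = (1.67×10^5/9.23×10^6)·exp(3.332) = 0.01809 × 27.99 = 0.506.
Since E_D < E_U, lowering the temperature improves selectivity toward D.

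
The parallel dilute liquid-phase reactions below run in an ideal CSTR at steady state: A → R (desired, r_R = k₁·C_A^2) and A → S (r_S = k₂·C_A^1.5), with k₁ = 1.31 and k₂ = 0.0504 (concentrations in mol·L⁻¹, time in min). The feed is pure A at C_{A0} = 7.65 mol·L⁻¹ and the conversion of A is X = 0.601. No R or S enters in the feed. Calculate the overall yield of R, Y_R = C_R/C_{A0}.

Exit C_A = C_{A0}(1−X) = 7.65×0.399 = 3.052 mol·L⁻¹.
In a CSTR the entire volume is at exit conditions, so r_R = 1.31×3.052^2 = 12.21 and r_S = 0.0504×3.052^1.5 = 0.2688.
Fraction of consumed A going to R: r_R/(r_R+r_S) = 0.9785.
C_R = 0.9785·C_{A0}·X = 0.9785×7.65×0.601 = 4.50 mol·L⁻¹; Y_R = C_R/C_{A0} = 0.588.

0.588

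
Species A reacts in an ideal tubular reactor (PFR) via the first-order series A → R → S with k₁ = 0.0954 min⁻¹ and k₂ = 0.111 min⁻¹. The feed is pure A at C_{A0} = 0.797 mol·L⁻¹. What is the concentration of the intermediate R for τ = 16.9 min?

0.225 mol·L⁻¹

For first-order series with pure A initially, C_R(τ) = k₁C_{A0}/(k₂−k₁)·(e^(−k₁τ) − e^(−k₂τ)).
e^(−k₁τ) = e^(−0.0954×16.9) = e^(−1.612) = 0.1994; e^(−k₂τ) = e^(−1.876) = 0.1532.
C_R = 0.0954×0.797/(0.111−0.0954) × (0.1994−0.1532) = 4.874×0.04622 = 0.2253 mol·L⁻¹.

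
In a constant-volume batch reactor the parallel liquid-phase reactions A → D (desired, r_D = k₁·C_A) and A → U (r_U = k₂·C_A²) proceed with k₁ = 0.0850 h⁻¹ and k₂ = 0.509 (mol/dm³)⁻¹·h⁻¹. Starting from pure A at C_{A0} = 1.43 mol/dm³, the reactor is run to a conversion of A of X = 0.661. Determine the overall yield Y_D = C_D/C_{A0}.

C_A = C_{A0}(1−X) = 0.4848 mol/dm³.
Along a PFR/batch, dC_D/dC_A = −r_D/(r_D+r_U) = −k₁/(k₁+k₂·C_A).
Integrating from C_{A0} to C_A: C_D = (0.0850/0.509)·ln[(0.0850+0.509·1.43)/(0.0850+0.509·0.485)] = 0.1670·ln(0.8129/0.3317) = 0.1497 mol/dm³.
Y_D = C_D/C_{A0} = 0.1497/1.43 = 0.105.

0.105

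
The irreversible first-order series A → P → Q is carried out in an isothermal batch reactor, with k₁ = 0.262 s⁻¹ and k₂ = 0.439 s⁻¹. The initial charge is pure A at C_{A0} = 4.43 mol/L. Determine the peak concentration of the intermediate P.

1.23 mol/L

Evaluating C_P at t_opt = ln(k₂/k₁)/(k₂−k₁) gives C_{P,max}/C_{A0} = (k₁/k₂)^[k₂/(k₂−k₁)].
= (0.262/0.439)^(0.439/(0.439−0.262)) = (0.5968)^(2.480) = 0.2780.
C_{P,max} = 0.2780×4.43 = 1.23 mol/L.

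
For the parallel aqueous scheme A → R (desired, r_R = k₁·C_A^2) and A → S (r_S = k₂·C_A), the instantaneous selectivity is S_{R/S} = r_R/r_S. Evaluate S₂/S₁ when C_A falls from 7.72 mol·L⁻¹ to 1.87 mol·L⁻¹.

0.242

S_{R/S} = (k₁/k₂)·C_A, so S₂/S₁ = (C_{A,2}/C_{A,1}).
= 1.87/7.72 = 0.242.
Selectivity toward R falls as C_A falls — high-concentration operation is favoured.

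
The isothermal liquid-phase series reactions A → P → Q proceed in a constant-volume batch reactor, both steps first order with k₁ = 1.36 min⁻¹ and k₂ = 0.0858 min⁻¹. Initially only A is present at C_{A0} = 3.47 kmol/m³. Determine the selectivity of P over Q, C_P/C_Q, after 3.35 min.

Solving the coupled first-order balances gives C_P(t) = [k₁/(k₂−k₁)]·C_{A0}·(e^(−k₁t) − e^(−k₂t)).
e^(−k₁t) = e^(−1.36×3.35) = e^(−4.556) = 0.01050; e^(−k₂t) = e^(−0.2874) = 0.7502.
C_P = 1.36×3.47/(0.0858−1.36) × (0.01050−0.7502) = (-3.704)×(-0.7397) = 2.740 kmol/m³.
C_A = C_{A0}e^(−k₁t) = 0.03645 kmol/m³, so C_Q = C_{A0}−C_A−C_P = 0.6940 kmol/m³; C_P/C_Q = 3.95.

3.95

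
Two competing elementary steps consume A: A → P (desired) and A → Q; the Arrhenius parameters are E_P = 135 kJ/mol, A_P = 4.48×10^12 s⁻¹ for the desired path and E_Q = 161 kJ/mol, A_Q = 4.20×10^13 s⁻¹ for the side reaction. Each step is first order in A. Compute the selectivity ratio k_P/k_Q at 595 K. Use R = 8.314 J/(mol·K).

With equal orders, S_{P/Q} = k_P/k_Q = (A_P/A_Q)·exp[(E_Q−E_P)/(RT)].
(E_Q−E_P)/(RT) = (161−135)×10³/(8.314×595) = 26000/4947 = 5.256.
k_P/k_Q = (4.48×10^12/4.20×10^13)·exp(5.256) = 0.1067 × 191.7 = 20.4.

20.4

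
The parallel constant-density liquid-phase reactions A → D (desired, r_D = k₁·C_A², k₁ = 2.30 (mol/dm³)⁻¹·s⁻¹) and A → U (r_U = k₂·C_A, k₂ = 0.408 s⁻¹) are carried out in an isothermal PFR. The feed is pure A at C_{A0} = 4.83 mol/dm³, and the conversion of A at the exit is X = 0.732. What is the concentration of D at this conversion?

3.32 mol/dm³

C_A = C_{A0}(1−X) = 1.294 mol/dm³.
Along a PFR/batch, dC_U/dC_A = −r_U/(r_D+r_U) = −k₂/(k₂+k₁·C_A).
Integrating from C_{A0} to C_A: C_U = (0.408/2.30)·ln[(0.408+2.30·4.83)/(0.408+2.30·1.29)] = 0.1774·ln(11.52/3.385) = 0.2172 mol/dm³.
Then C_D = (C_{A0}−C_A) − C_U = 3.536 − 0.2172 = 3.318 mol/dm³.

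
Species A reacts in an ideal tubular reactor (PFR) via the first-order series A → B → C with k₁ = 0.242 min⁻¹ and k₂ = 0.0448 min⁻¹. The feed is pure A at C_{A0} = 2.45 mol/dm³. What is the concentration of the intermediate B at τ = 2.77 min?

1.12 mol/dm³

For first-order series with pure A initially, C_B(τ) = k₁C_{A0}/(k₂−k₁)·(e^(−k₁τ) − e^(−k₂τ)).
e^(−k₁τ) = e^(−0.242×2.77) = e^(−0.6703) = 0.5115; e^(−k₂τ) = e^(−0.1241) = 0.8833.
C_B = 0.242×2.45/(0.0448−0.242) × (0.5115−0.8833) = (-3.007)×(-0.3718) = 1.118 mol/dm³.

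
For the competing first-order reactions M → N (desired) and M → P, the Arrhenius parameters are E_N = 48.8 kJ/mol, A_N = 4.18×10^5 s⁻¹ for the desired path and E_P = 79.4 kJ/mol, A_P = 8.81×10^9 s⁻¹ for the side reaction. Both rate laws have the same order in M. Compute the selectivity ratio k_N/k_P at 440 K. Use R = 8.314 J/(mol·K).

0.204

With equal orders, S_{N/P} = k_N/k_P = (A_N/A_P)·exp[(E_P−E_N)/(RT)].
(E_P−E_N)/(RT) = (79.4−48.8)×10³/(8.314×440) = 30600/3658 = 8.365.
k_N/k_P = (4.18×10^5/8.81×10^9)·exp(8.365) = 4.745×10^-5 × 4294 = 0.204.
Since E_N < E_P, lowering the temperature improves selectivity toward N.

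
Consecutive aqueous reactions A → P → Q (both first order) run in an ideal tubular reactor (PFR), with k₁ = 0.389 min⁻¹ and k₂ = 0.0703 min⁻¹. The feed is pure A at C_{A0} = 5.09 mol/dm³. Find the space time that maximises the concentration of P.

5.37 min

Setting dC_P/dτ = 0 gives τ_opt = ln(k₂/k₁)/(k₂−k₁).
= ln(0.0703/0.389)/(0.0703−0.389) = ln(0.1807)/-0.3187 = -1.711/-0.3187 = 5.37 min.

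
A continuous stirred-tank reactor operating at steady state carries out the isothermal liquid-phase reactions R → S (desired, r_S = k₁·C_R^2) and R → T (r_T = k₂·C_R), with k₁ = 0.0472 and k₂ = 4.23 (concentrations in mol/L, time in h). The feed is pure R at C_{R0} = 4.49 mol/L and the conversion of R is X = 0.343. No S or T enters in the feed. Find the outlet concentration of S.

Exit C_R = C_{R0}(1−X) = 4.49×0.657 = 2.950 mol/L.
In a CSTR the entire volume is at exit conditions, so r_S = 0.0472×2.950^2 = 0.4107 and r_T = 4.23×2.950 = 12.48.
Fraction of consumed R going to S: r_S/(r_S+r_T) = 0.03187.
C_S = 0.03187·C_{R0}·X = 0.03187×4.49×0.343 = 0.0491 mol/L.

0.0491 mol/L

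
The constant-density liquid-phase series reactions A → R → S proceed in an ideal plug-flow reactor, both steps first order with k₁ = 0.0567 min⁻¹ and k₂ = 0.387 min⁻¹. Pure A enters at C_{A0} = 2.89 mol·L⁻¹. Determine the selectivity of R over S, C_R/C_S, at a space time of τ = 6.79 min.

Solving the coupled first-order balances gives C_R(τ) = [k₁/(k₂−k₁)]·C_{A0}·(e^(−k₁τ) − e^(−k₂τ)).
e^(−k₁τ) = e^(−0.0567×6.79) = e^(−0.3850) = 0.6805; e^(−k₂τ) = e^(−2.628) = 0.07224.
C_R = 0.0567×2.89/(0.387−0.0567) × (0.6805−0.07224) = 0.4961×0.6082 = 0.3017 mol·L⁻¹.
C_A = C_{A0}e^(−k₁τ) = 1.967 mol·L⁻¹, so C_S = C_{A0}−C_A−C_R = 0.6217 mol·L⁻¹; C_R/C_S = 0.485.

0.485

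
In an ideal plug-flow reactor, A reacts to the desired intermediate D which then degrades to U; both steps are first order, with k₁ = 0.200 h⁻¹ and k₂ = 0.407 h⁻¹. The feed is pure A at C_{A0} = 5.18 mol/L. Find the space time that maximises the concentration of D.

Setting dC_D/dτ = 0 gives τ_opt = ln(k₂/k₁)/(k₂−k₁).
= ln(0.407/0.200)/(0.407−0.200) = ln(2.035)/0.2070 = 0.7105/0.2070 = 3.43 h.

3.43 h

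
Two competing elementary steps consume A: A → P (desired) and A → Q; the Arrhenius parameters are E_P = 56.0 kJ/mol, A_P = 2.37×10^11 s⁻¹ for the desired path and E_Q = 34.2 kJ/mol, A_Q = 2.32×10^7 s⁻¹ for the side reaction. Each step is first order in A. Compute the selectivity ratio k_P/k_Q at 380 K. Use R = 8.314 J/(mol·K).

Since both paths have the same order in A, the concentration cancels and S_{P/Q} = k_P/k_Q = (A_P/A_Q)·exp[(E_Q−E_P)/(RT)].
(E_Q−E_P)/(RT) = (34.2−56.0)×10³/(8.314×380) = -21800/3159 = -6.900.
k_P/k_Q = (2.37×10^11/2.32×10^7)·exp(-6.900) = 10216 × 0.001008 = 10.3.

10.3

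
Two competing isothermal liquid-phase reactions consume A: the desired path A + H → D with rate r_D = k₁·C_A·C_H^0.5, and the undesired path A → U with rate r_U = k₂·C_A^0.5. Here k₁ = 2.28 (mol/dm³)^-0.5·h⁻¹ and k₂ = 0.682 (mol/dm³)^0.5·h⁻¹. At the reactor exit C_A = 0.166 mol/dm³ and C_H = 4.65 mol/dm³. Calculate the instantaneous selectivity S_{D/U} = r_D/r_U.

2.94

S_{D/U} = r_D/r_U = (k₁·C_A·C_H^0.5)/(k₂·C_A^0.5) = (k₁/k₂)·C_A^0.5·C_H^0.5.
= (2.28×0.1660×4.650^0.5) / (0.682×0.1660^0.5) = 0.8161/0.2779 = 2.94.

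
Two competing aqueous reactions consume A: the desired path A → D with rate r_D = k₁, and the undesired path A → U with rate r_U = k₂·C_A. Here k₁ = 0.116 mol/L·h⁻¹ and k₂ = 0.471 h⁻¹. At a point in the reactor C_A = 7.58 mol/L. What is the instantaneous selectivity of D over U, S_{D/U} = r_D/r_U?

S_{D/U} = r_D/r_U = (k₁)/(k₂·C_A) = (k₁/k₂)·C_A⁻¹.
= (0.116) / (0.471×7.580) = 0.1160/3.570 = 0.0325.
The undesired path is higher order in A, so low C_A (CSTR or dilute feed) favours D.

0.0325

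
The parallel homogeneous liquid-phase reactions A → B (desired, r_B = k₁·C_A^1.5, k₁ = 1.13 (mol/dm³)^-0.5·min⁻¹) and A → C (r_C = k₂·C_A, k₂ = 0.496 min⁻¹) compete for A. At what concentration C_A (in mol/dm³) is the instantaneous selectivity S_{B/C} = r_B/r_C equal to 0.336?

0.0218 mol/dm³

S_{B/C} = (k₁/k₂)·C_A^0.5 ⇒ C_A = (S·k₂/k₁)^(2).
= (0.336×0.496/1.13)^(2) = (0.1475)^(2) = 0.0218 mol/dm³.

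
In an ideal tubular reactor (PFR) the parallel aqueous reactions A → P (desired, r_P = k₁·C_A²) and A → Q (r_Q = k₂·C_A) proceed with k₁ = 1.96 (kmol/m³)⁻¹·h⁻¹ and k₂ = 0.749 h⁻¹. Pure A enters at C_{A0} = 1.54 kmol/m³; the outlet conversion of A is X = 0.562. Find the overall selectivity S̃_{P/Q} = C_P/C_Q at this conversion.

C_A = C_{A0}(1−X) = 0.6745 kmol/m³.
Along a PFR/batch, dC_Q/dC_A = −r_Q/(r_P+r_Q) = −k₂/(k₂+k₁·C_A).
Integrating from C_{A0} to C_A: C_Q = (0.749/1.96)·ln[(0.749+1.96·1.54)/(0.749+1.96·0.675)] = 0.3821·ln(3.767/2.071) = 0.2286 kmol/m³.
Then C_P = (C_{A0}−C_A) − C_Q = 0.8655 − 0.2286 = 0.6368 kmol/m³.
S̃_{P/Q} = C_P/C_Q = 0.6368/0.2286 = 2.79.

2.79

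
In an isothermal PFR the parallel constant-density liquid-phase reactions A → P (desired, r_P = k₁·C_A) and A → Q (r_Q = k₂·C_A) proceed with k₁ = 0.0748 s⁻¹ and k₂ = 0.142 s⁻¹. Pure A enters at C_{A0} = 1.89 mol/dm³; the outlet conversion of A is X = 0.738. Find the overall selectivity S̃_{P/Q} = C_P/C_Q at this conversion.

C_A = C_{A0}(1−X) = 0.4952 mol/dm³.
Both paths are first order in A, so the instantaneous fraction to P is constant: dC_P/d(−C_A) = k₁/(k₁+k₂) = 0.3450.
C_P = 0.3450·(C_{A0}−C_A) = 0.3450×1.395 = 0.481 mol/dm³.
C_Q = (C_{A0}−C_A)−C_P = 0.9136 mol/dm³; S̃_{P/Q} = 0.4812/0.9136 = 0.527.

0.527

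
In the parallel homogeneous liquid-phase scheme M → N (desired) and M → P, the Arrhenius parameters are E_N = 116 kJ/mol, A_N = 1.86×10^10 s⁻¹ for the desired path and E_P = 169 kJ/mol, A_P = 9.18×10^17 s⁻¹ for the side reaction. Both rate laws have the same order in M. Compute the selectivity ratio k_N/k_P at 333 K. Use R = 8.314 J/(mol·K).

With equal orders, S_{N/P} = k_N/k_P = (A_N/A_P)·exp[(E_P−E_N)/(RT)].
(E_P−E_N)/(RT) = (169−116)×10³/(8.314×333) = 53000/2769 = 19.14.
k_N/k_P = (1.86×10^10/9.18×10^17)·exp(19.14) = 2.026×10^-8 × 2.060×10^8 = 4.17.

4.17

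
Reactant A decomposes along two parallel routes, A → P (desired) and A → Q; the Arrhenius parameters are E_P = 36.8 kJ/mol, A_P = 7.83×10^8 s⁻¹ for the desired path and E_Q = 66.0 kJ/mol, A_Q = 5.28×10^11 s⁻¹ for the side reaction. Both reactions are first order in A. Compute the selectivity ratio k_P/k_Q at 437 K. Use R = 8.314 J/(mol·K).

4.59

Since both paths have the same order in A, the concentration cancels and S_{P/Q} = k_P/k_Q = (A_P/A_Q)·exp[(E_Q−E_P)/(RT)].
(E_Q−E_P)/(RT) = (66.0−36.8)×10³/(8.314×437) = 29200/3633 = 8.037.
k_P/k_Q = (7.83×10^8/5.28×10^11)·exp(8.037) = 0.001483 × 3093 = 4.59.
Since E_P < E_Q, lowering the temperature improves selectivity toward P.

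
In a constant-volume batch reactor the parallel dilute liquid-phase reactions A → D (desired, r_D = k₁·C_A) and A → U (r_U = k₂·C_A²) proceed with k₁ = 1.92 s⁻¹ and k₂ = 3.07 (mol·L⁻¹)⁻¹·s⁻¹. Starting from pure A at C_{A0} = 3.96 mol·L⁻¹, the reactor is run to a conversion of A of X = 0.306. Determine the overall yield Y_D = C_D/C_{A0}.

C_A = C_{A0}(1−X) = 2.748 mol·L⁻¹.
Along a PFR/batch, dC_D/dC_A = −r_D/(r_D+r_U) = −k₁/(k₁+k₂·C_A).
Integrating from C_{A0} to C_A: C_D = (1.92/3.07)·ln[(1.92+3.07·3.96)/(1.92+3.07·2.75)] = 0.6254·ln(14.08/10.36) = 0.1919 mol·L⁻¹.
Y_D = C_D/C_{A0} = 0.1919/3.96 = 0.0485.

0.0485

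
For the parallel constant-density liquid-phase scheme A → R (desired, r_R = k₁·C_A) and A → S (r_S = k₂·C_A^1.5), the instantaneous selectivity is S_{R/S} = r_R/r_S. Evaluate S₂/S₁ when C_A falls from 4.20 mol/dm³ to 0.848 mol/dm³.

2.23

S_{R/S} = (k₁/k₂)·C_A^-0.5, so S₂/S₁ = (C_{A,2}/C_{A,1})^-0.5.
= (0.848/4.20)^(-0.5) = (0.2019)^(-0.5) = 2.23.
Selectivity toward R rises as C_A falls — low-concentration operation is favoured.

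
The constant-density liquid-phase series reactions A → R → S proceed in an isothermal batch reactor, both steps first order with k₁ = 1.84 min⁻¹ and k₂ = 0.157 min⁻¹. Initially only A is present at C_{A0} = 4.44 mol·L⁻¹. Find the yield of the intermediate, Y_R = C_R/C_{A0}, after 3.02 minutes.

The intermediate concentration in a first-order A→B→C sequence is C_R = k₁C_{A0}(e^(−k₁t) − e^(−k₂t))/(k₂−k₁).
e^(−k₁t) = e^(−1.84×3.02) = e^(−5.557) = 0.003861; e^(−k₂t) = e^(−0.4741) = 0.6224.
C_R = 1.84×4.44/(0.157−1.84) × (0.003861−0.6224) = (-4.854)×(-0.6186) = 3.003 mol·L⁻¹.
Y_R = C_R/C_{A0} = 3.003/4.44 = 0.676.

0.676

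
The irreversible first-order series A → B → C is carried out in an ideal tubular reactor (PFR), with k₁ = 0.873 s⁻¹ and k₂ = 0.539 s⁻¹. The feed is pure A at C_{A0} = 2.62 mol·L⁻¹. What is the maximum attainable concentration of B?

At the optimum, C_{B,max}/C_{A0} = (k₁/k₂)^[k₂/(k₂−k₁)].
= (0.873/0.539)^(0.539/(0.539−0.873)) = (1.620)^(-1.614) = 0.4592.
C_{B,max} = 0.4592×2.62 = 1.20 mol·L⁻¹.

1.20 mol·L⁻¹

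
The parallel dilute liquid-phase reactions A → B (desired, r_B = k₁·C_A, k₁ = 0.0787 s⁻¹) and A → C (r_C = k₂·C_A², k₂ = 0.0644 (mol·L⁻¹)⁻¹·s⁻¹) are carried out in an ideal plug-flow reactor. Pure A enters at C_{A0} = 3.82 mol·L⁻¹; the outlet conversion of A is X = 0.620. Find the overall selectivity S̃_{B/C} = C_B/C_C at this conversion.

C_A = C_{A0}(1−X) = 1.452 mol·L⁻¹.
Along a PFR/batch, dC_B/dC_A = −r_B/(r_B+r_C) = −k₁/(k₁+k₂·C_A).
Integrating from C_{A0} to C_A: C_B = (0.0787/0.0644)·ln[(0.0787+0.0644·3.82)/(0.0787+0.0644·1.45)] = 1.222·ln(0.3247/0.1722) = 0.7752 mol·L⁻¹.
C_C = (C_{A0}−C_A)−C_B = 1.593 mol·L⁻¹; S̃_{B/C} = 0.7752/1.593 = 0.487.

0.487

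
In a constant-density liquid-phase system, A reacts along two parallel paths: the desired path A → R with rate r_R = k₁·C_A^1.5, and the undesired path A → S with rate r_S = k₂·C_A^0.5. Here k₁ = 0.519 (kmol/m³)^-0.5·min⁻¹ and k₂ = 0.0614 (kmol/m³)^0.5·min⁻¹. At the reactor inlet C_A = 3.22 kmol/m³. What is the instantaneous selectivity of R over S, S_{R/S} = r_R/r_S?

S_{R/S} = r_R/r_S = (k₁·C_A^1.5)/(k₂·C_A^0.5) = (k₁/k₂)·C_A.
= (0.519×3.220^1.5) / (0.0614×3.220^0.5) = 2.999/0.1102 = 27.2.
Since the desired path is higher order in A, keeping C_A high (PFR or concentrated feed) favours R.

27.2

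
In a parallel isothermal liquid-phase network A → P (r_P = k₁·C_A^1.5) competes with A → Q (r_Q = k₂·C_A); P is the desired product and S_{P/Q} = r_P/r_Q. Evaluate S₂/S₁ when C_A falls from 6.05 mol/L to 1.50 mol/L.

0.498

S_{P/Q} = (k₁/k₂)·C_A^0.5, so S₂/S₁ = (C_{A,2}/C_{A,1})^0.5.
= (1.50/6.05)^0.5 = (0.2479)^0.5 = 0.498.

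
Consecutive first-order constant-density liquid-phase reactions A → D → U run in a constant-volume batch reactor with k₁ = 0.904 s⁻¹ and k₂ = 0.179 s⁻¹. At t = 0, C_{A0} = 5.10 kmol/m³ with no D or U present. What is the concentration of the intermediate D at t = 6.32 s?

Solving the coupled first-order balances gives C_D(t) = [k₁/(k₂−k₁)]·C_{A0}·(e^(−k₁t) − e^(−k₂t)).
e^(−k₁t) = e^(−0.904×6.32) = e^(−5.713) = 0.003302; e^(−k₂t) = e^(−1.131) = 0.3226.
C_D = 0.904×5.10/(0.179−0.904) × (0.003302−0.3226) = (-6.359)×(-0.3193) = 2.031 kmol/m³.

2.03 kmol/m³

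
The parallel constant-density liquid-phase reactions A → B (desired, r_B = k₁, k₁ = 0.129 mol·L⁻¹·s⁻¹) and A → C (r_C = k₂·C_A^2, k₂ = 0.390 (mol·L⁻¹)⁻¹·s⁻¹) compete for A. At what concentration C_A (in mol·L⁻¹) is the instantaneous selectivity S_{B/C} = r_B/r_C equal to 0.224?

1.22 mol·L⁻¹

S_{B/C} = (k₁/k₂)·C_A^-2 ⇒ C_A = (S·k₂/k₁)^(-0.5).
= (0.224×0.390/0.129)^(-0.5) = (0.6772)^(-0.5) = 1.22 mol·L⁻¹.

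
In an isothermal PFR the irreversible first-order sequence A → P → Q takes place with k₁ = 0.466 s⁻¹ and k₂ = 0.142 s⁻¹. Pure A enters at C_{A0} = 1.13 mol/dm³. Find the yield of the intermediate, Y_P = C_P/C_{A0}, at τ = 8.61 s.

Solving the coupled first-order balances gives C_P(τ) = [k₁/(k₂−k₁)]·C_{A0}·(e^(−k₁τ) − e^(−k₂τ)).
e^(−k₁τ) = e^(−0.466×8.61) = e^(−4.012) = 0.01809; e^(−k₂τ) = e^(−1.223) = 0.2945.
C_P = 0.466×1.13/(0.142−0.466) × (0.01809−0.2945) = (-1.625)×(-0.2764) = 0.4492 mol/dm³.
Y_P = C_P/C_{A0} = 0.4492/1.13 = 0.397.

0.397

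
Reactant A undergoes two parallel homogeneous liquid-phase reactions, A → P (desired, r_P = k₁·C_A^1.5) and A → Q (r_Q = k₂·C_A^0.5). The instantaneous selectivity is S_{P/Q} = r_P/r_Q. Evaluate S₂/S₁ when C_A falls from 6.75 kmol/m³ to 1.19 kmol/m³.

S_{P/Q} = (k₁/k₂)·C_A, so S₂/S₁ = (C_{A,2}/C_{A,1}).
= 1.19/6.75 = 0.176.

0.176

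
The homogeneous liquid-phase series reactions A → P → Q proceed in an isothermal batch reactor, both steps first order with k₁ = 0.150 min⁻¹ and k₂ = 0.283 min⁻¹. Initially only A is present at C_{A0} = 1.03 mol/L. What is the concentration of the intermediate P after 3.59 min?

Solving the coupled first-order balances gives C_P(t) = [k₁/(k₂−k₁)]·C_{A0}·(e^(−k₁t) − e^(−k₂t)).
e^(−k₁t) = e^(−0.150×3.59) = e^(−0.5385) = 0.5836; e^(−k₂t) = e^(−1.016) = 0.3621.
C_P = 0.150×1.03/(0.283−0.150) × (0.5836−0.3621) = 1.162×0.2216 = 0.2574 mol/L.

0.257 mol/L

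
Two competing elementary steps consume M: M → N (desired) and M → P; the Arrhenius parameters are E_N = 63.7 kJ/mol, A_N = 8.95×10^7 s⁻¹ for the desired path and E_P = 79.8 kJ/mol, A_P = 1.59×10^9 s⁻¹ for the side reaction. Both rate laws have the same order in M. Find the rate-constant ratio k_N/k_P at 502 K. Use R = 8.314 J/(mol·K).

2.67

With equal orders, S_{N/P} = k_N/k_P = (A_N/A_P)·exp[(E_P−E_N)/(RT)].
(E_P−E_N)/(RT) = (79.8−63.7)×10³/(8.314×502) = 16100/4174 = 3.858.
k_N/k_P = (8.95×10^7/1.59×10^9)·exp(3.858) = 0.05629 × 47.35 = 2.67.
Since E_N < E_P, lowering the temperature improves selectivity toward N.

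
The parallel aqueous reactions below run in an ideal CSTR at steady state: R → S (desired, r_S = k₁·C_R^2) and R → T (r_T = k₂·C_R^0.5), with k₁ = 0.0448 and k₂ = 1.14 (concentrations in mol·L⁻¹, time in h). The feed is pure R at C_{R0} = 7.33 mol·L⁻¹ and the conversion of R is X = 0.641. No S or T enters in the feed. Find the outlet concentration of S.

0.675 mol·L⁻¹

Exit C_R = C_{R0}(1−X) = 7.33×0.359 = 2.631 mol·L⁻¹.
Rates in a CSTR are evaluated at the outlet concentration: r_S = 0.0448×2.631^2 = 0.3102, r_T = 1.14×2.631^0.5 = 1.849.
Fraction of consumed R going to S: r_S/(r_S+r_T) = 0.1437.
C_S = 0.1437·C_{R0}·X = 0.1437×7.33×0.641 = 0.675 mol·L⁻¹.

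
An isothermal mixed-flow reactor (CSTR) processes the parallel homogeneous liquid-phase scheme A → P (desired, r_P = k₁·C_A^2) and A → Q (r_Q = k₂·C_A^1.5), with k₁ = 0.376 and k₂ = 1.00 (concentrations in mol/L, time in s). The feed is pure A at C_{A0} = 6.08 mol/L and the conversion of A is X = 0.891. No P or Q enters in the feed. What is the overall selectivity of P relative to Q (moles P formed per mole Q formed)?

0.306

Exit C_A = C_{A0}(1−X) = 6.08×0.109 = 0.6627 mol/L.
A CSTR operates uniformly at the exit composition, giving r_P = 0.1651 and r_Q = 0.5395 (each k·C_A^n at C_A = 0.6627).
Overall selectivity = C_P/C_Q = r_Pτ/(r_Qτ) = r_P/r_Q = 0.306.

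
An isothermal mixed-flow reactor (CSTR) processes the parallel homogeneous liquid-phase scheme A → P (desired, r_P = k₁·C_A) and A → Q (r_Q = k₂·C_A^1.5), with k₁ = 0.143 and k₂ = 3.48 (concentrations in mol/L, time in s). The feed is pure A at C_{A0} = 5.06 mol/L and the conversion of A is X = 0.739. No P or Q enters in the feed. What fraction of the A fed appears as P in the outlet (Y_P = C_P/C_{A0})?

Exit C_A = C_{A0}(1−X) = 5.06×0.261 = 1.321 mol/L.
In a CSTR the entire volume is at exit conditions, so r_P = 0.143×1.321 = 0.1889 and r_Q = 3.48×1.321^1.5 = 5.282.
Fraction of consumed A going to P: r_P/(r_P+r_Q) = 0.03452.
C_P = 0.03452·C_{A0}·X = 0.03452×5.06×0.739 = 0.129 mol/L; Y_P = C_P/C_{A0} = 0.0255.

0.0255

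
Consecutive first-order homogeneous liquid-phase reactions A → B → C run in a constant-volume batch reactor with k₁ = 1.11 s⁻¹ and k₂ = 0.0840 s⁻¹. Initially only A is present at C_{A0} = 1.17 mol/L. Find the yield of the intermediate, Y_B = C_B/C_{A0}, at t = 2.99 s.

0.802

The intermediate concentration in a first-order A→B→C sequence is C_B = k₁C_{A0}(e^(−k₁t) − e^(−k₂t))/(k₂−k₁).
e^(−k₁t) = e^(−1.11×2.99) = e^(−3.319) = 0.03619; e^(−k₂t) = e^(−0.2512) = 0.7779.
C_B = 1.11×1.17/(0.0840−1.11) × (0.03619−0.7779) = (-1.266)×(-0.7417) = 0.9388 mol/L.
Y_B = C_B/C_{A0} = 0.9388/1.17 = 0.802.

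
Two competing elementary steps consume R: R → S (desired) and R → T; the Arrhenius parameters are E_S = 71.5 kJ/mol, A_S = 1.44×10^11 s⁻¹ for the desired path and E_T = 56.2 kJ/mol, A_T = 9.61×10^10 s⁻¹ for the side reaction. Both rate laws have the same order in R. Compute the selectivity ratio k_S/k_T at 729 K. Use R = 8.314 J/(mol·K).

k_S/k_T = (A_S/A_T)·exp[−(E_S−E_T)/(RT)] = (A_S/A_T)·exp[(E_T−E_S)/(RT)].
(E_T−E_S)/(RT) = (56.2−71.5)×10³/(8.314×729) = -15300/6061 = -2.524.
k_S/k_T = (1.44×10^11/9.61×10^10)·exp(-2.524) = 1.498 × 0.08011 = 0.120.
Since E_S > E_T, raising the temperature improves selectivity toward S.

0.120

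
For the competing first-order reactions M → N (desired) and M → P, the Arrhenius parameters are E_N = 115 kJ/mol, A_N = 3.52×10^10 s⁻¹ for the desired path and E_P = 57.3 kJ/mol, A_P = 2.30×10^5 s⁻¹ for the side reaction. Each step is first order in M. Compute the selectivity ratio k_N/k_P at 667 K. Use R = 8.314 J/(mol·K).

With equal orders, S_{N/P} = k_N/k_P = (A_N/A_P)·exp[(E_P−E_N)/(RT)].
(E_P−E_N)/(RT) = (57.3−115)×10³/(8.314×667) = -57700/5545 = -10.40.
k_N/k_P = (3.52×10^10/2.30×10^5)·exp(-10.40) = 1.530×10^5 × 3.028×10^-5 = 4.63.

4.63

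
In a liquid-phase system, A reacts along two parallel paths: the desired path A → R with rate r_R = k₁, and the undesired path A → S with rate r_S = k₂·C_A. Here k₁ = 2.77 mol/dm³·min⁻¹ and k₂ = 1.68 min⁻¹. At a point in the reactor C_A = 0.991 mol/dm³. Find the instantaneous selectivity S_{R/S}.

S_{R/S} = r_R/r_S = (k₁)/(k₂·C_A) = (k₁/k₂)·C_A⁻¹.
= (2.77) / (1.68×0.9910) = 2.770/1.665 = 1.66.
The undesired path is higher order in A, so low C_A (CSTR or dilute feed) favours R.

1.66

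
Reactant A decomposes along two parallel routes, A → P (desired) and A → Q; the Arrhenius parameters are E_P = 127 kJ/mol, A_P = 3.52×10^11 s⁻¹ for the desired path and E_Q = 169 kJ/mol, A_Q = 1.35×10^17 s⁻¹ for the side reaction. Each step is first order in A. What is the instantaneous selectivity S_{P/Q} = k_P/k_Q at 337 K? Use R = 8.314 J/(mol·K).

Since both paths have the same order in A, the concentration cancels and S_{P/Q} = k_P/k_Q = (A_P/A_Q)·exp[(E_Q−E_P)/(RT)].
(E_Q−E_P)/(RT) = (169−127)×10³/(8.314×337) = 42000/2802 = 14.99.
k_P/k_Q = (3.52×10^11/1.35×10^17)·exp(14.99) = 2.607×10^-6 × 3.237×10^6 = 8.44.

8.44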